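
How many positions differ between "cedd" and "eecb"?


Comparing "cedd" and "eecb" position by position:
  Position 0: 'c' vs 'e' => DIFFER
  Position 1: 'e' vs 'e' => same
  Position 2: 'd' vs 'c' => DIFFER
  Position 3: 'd' vs 'b' => DIFFER
Positions that differ: 3

3


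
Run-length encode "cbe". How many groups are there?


Input: cbe
Scanning for consecutive runs:
  Group 1: 'c' x 1 (positions 0-0)
  Group 2: 'b' x 1 (positions 1-1)
  Group 3: 'e' x 1 (positions 2-2)
Total groups: 3

3


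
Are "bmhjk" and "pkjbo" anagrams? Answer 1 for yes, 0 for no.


Strings: "bmhjk", "pkjbo"
Sorted first:  bhjkm
Sorted second: bjkop
Differ at position 1: 'h' vs 'j' => not anagrams

0


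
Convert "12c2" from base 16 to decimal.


Input: "12c2" in base 16
Positional expansion:
  Digit '1' (value 1) x 16^3 = 4096
  Digit '2' (value 2) x 16^2 = 512
  Digit 'c' (value 12) x 16^1 = 192
  Digit '2' (value 2) x 16^0 = 2
Sum = 4802

4802


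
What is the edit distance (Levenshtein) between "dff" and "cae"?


Computing edit distance: "dff" -> "cae"
DP table:
           c    a    e
      0    1    2    3
  d   1    1    2    3
  f   2    2    2    3
  f   3    3    3    3
Edit distance = dp[3][3] = 3

3


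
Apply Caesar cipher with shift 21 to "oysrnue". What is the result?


Caesar cipher: shift "oysrnue" by 21
  'o' (pos 14) + 21 = pos 9 = 'j'
  'y' (pos 24) + 21 = pos 19 = 't'
  's' (pos 18) + 21 = pos 13 = 'n'
  'r' (pos 17) + 21 = pos 12 = 'm'
  'n' (pos 13) + 21 = pos 8 = 'i'
  'u' (pos 20) + 21 = pos 15 = 'p'
  'e' (pos 4) + 21 = pos 25 = 'z'
Result: jtnmipz

jtnmipz


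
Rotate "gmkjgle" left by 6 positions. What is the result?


Input: "gmkjgle", rotate left by 6
First 6 characters: "gmkjgl"
Remaining characters: "e"
Concatenate remaining + first: "e" + "gmkjgl" = "egmkjgl"

egmkjgl


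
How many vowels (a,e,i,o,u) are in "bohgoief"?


Input: bohgoief
Checking each character:
  'b' at position 0: consonant
  'o' at position 1: vowel (running total: 1)
  'h' at position 2: consonant
  'g' at position 3: consonant
  'o' at position 4: vowel (running total: 2)
  'i' at position 5: vowel (running total: 3)
  'e' at position 6: vowel (running total: 4)
  'f' at position 7: consonant
Total vowels: 4

4


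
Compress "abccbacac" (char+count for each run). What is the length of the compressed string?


Input: abccbacac
Runs:
  'a' x 1 => "a1"
  'b' x 1 => "b1"
  'c' x 2 => "c2"
  'b' x 1 => "b1"
  'a' x 1 => "a1"
  'c' x 1 => "c1"
  'a' x 1 => "a1"
  'c' x 1 => "c1"
Compressed: "a1b1c2b1a1c1a1c1"
Compressed length: 16

16


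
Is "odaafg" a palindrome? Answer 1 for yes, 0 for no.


Input: odaafg
Reversed: gfaado
  Compare pos 0 ('o') with pos 5 ('g'): MISMATCH
  Compare pos 1 ('d') with pos 4 ('f'): MISMATCH
  Compare pos 2 ('a') with pos 3 ('a'): match
Result: not a palindrome

0


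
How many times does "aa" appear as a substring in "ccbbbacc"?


Searching for "aa" in "ccbbbacc"
Scanning each position:
  Position 0: "cc" => no
  Position 1: "cb" => no
  Position 2: "bb" => no
  Position 3: "bb" => no
  Position 4: "ba" => no
  Position 5: "ac" => no
  Position 6: "cc" => no
Total occurrences: 0

0


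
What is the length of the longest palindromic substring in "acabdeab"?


Input: "acabdeab"
Checking substrings for palindromes:
  [0:3] "aca" (len 3) => palindrome
Longest palindromic substring: "aca" with length 3

3


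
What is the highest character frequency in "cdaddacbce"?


Input: cdaddacbce
Character counts:
  'a': 2
  'b': 1
  'c': 3
  'd': 3
  'e': 1
Maximum frequency: 3

3


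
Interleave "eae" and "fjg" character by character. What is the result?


Interleaving "eae" and "fjg":
  Position 0: 'e' from first, 'f' from second => "ef"
  Position 1: 'a' from first, 'j' from second => "aj"
  Position 2: 'e' from first, 'g' from second => "eg"
Result: efajeg

efajeg


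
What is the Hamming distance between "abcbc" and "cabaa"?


Comparing "abcbc" and "cabaa" position by position:
  Position 0: 'a' vs 'c' => differ
  Position 1: 'b' vs 'a' => differ
  Position 2: 'c' vs 'b' => differ
  Position 3: 'b' vs 'a' => differ
  Position 4: 'c' vs 'a' => differ
Total differences (Hamming distance): 5

5


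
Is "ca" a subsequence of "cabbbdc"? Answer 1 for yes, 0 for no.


Check if "ca" is a subsequence of "cabbbdc"
Greedy scan:
  Position 0 ('c'): matches sub[0] = 'c'
  Position 1 ('a'): matches sub[1] = 'a'
  Position 2 ('b'): no match needed
  Position 3 ('b'): no match needed
  Position 4 ('b'): no match needed
  Position 5 ('d'): no match needed
  Position 6 ('c'): no match needed
All 2 characters matched => is a subsequence

1


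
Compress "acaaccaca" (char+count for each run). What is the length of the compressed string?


Input: acaaccaca
Runs:
  'a' x 1 => "a1"
  'c' x 1 => "c1"
  'a' x 2 => "a2"
  'c' x 2 => "c2"
  'a' x 1 => "a1"
  'c' x 1 => "c1"
  'a' x 1 => "a1"
Compressed: "a1c1a2c2a1c1a1"
Compressed length: 14

14


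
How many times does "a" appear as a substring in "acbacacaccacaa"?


Searching for "a" in "acbacacaccacaa"
Scanning each position:
  Position 0: "a" => MATCH
  Position 1: "c" => no
  Position 2: "b" => no
  Position 3: "a" => MATCH
  Position 4: "c" => no
  Position 5: "a" => MATCH
  Position 6: "c" => no
  Position 7: "a" => MATCH
  Position 8: "c" => no
  Position 9: "c" => no
  Position 10: "a" => MATCH
  Position 11: "c" => no
  Position 12: "a" => MATCH
  Position 13: "a" => MATCH
Total occurrences: 7

7


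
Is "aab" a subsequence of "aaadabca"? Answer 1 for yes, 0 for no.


Check if "aab" is a subsequence of "aaadabca"
Greedy scan:
  Position 0 ('a'): matches sub[0] = 'a'
  Position 1 ('a'): matches sub[1] = 'a'
  Position 2 ('a'): no match needed
  Position 3 ('d'): no match needed
  Position 4 ('a'): no match needed
  Position 5 ('b'): matches sub[2] = 'b'
  Position 6 ('c'): no match needed
  Position 7 ('a'): no match needed
All 3 characters matched => is a subsequence

1


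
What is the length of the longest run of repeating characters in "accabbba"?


Input: "accabbba"
Scanning for longest run:
  Position 1 ('c'): new char, reset run to 1
  Position 2 ('c'): continues run of 'c', length=2
  Position 3 ('a'): new char, reset run to 1
  Position 4 ('b'): new char, reset run to 1
  Position 5 ('b'): continues run of 'b', length=2
  Position 6 ('b'): continues run of 'b', length=3
  Position 7 ('a'): new char, reset run to 1
Longest run: 'b' with length 3

3


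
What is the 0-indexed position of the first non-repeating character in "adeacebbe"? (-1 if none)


Input: adeacebbe
Character frequencies:
  'a': 2
  'b': 2
  'c': 1
  'd': 1
  'e': 3
Scanning left to right for freq == 1:
  Position 0 ('a'): freq=2, skip
  Position 1 ('d'): unique! => answer = 1

1


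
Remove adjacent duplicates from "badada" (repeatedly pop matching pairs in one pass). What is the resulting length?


Input: badada
Stack-based adjacent duplicate removal:
  Read 'b': push. Stack: b
  Read 'a': push. Stack: ba
  Read 'd': push. Stack: bad
  Read 'a': push. Stack: bada
  Read 'd': push. Stack: badad
  Read 'a': push. Stack: badada
Final stack: "badada" (length 6)

6


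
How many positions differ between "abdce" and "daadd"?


Comparing "abdce" and "daadd" position by position:
  Position 0: 'a' vs 'd' => DIFFER
  Position 1: 'b' vs 'a' => DIFFER
  Position 2: 'd' vs 'a' => DIFFER
  Position 3: 'c' vs 'd' => DIFFER
  Position 4: 'e' vs 'd' => DIFFER
Positions that differ: 5

5


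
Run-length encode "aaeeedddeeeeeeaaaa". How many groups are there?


Input: aaeeedddeeeeeeaaaa
Scanning for consecutive runs:
  Group 1: 'a' x 2 (positions 0-1)
  Group 2: 'e' x 3 (positions 2-4)
  Group 3: 'd' x 3 (positions 5-7)
  Group 4: 'e' x 6 (positions 8-13)
  Group 5: 'a' x 4 (positions 14-17)
Total groups: 5

5


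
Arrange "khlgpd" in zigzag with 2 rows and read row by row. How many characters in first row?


Zigzag "khlgpd" into 2 rows:
Placing characters:
  'k' => row 0
  'h' => row 1
  'l' => row 0
  'g' => row 1
  'p' => row 0
  'd' => row 1
Rows:
  Row 0: "klp"
  Row 1: "hgd"
First row length: 3

3


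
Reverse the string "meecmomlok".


Input: meecmomlok
Reading characters right to left:
  Position 9: 'k'
  Position 8: 'o'
  Position 7: 'l'
  Position 6: 'm'
  Position 5: 'o'
  Position 4: 'm'
  Position 3: 'c'
  Position 2: 'e'
  Position 1: 'e'
  Position 0: 'm'
Reversed: kolmomceem

kolmomceem


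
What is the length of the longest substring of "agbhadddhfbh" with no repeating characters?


Input: "agbhadddhfbh"
Sliding window (track last position of each char):
  Position 0 ('a'): window [0,0] length 1 -- new best
  Position 1 ('g'): window [0,1] length 2 -- new best
  Position 2 ('b'): window [0,2] length 3 -- new best
  Position 3 ('h'): window [0,3] length 4 -- new best
  Position 4 ('a'): repeat (last at 0), move window start to 1
  Position 4 ('a'): window [1,4] length 4
  Position 5 ('d'): window [1,5] length 5 -- new best
  Position 6 ('d'): repeat (last at 5), move window start to 6
  Position 6 ('d'): window [6,6] length 1
  Position 7 ('d'): repeat (last at 6), move window start to 7
  Position 7 ('d'): window [7,7] length 1
  Position 8 ('h'): window [7,8] length 2
  Position 9 ('f'): window [7,9] length 3
  Position 10 ('b'): window [7,10] length 4
  Position 11 ('h'): repeat (last at 8), move window start to 9
  Position 11 ('h'): window [9,11] length 3
Longest substring with no repeats: "gbhad" with length 5

5


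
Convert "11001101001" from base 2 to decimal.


Input: "11001101001" in base 2
Positional expansion:
  Digit '1' (value 1) x 2^10 = 1024
  Digit '1' (value 1) x 2^9 = 512
  Digit '0' (value 0) x 2^8 = 0
  Digit '0' (value 0) x 2^7 = 0
  Digit '1' (value 1) x 2^6 = 64
  Digit '1' (value 1) x 2^5 = 32
  Digit '0' (value 0) x 2^4 = 0
  Digit '1' (value 1) x 2^3 = 8
  Digit '0' (value 0) x 2^2 = 0
  Digit '0' (value 0) x 2^1 = 0
  Digit '1' (value 1) x 2^0 = 1
Sum = 1641

1641


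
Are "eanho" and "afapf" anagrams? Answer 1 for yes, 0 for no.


Strings: "eanho", "afapf"
Sorted first:  aehno
Sorted second: aaffp
Differ at position 1: 'e' vs 'a' => not anagrams

0


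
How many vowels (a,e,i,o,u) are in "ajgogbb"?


Input: ajgogbb
Checking each character:
  'a' at position 0: vowel (running total: 1)
  'j' at position 1: consonant
  'g' at position 2: consonant
  'o' at position 3: vowel (running total: 2)
  'g' at position 4: consonant
  'b' at position 5: consonant
  'b' at position 6: consonant
Total vowels: 2

2


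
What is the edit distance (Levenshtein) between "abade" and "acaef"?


Computing edit distance: "abade" -> "acaef"
DP table:
           a    c    a    e    f
      0    1    2    3    4    5
  a   1    0    1    2    3    4
  b   2    1    1    2    3    4
  a   3    2    2    1    2    3
  d   4    3    3    2    2    3
  e   5    4    4    3    2    3
Edit distance = dp[5][5] = 3

3


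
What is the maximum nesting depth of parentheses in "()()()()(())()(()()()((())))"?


Input: "()()()()(())()(()()()((())))"
Tracking depth:
  Position 0 '(': depth becomes 1
  Position 1 ')': depth becomes 0
  Position 2 '(': depth becomes 1
  Position 3 ')': depth becomes 0
  Position 4 '(': depth becomes 1
  Position 5 ')': depth becomes 0
  Position 6 '(': depth becomes 1
  Position 7 ')': depth becomes 0
  Position 8 '(': depth becomes 1
  Position 9 '(': depth becomes 2
  Position 10 ')': depth becomes 1
  Position 11 ')': depth becomes 0
  Position 12 '(': depth becomes 1
  Position 13 ')': depth becomes 0
  Position 14 '(': depth becomes 1
  Position 15 '(': depth becomes 2
  Position 16 ')': depth becomes 1
  Position 17 '(': depth becomes 2
  Position 18 ')': depth becomes 1
  Position 19 '(': depth becomes 2
  Position 20 ')': depth becomes 1
  Position 21 '(': depth becomes 2
  Position 22 '(': depth becomes 3
  Position 23 '(': depth becomes 4
  Position 24 ')': depth becomes 3
  Position 25 ')': depth becomes 2
  Position 26 ')': depth becomes 1
  Position 27 ')': depth becomes 0
Maximum depth reached: 4

4


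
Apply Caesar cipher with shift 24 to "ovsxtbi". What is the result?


Caesar cipher: shift "ovsxtbi" by 24
  'o' (pos 14) + 24 = pos 12 = 'm'
  'v' (pos 21) + 24 = pos 19 = 't'
  's' (pos 18) + 24 = pos 16 = 'q'
  'x' (pos 23) + 24 = pos 21 = 'v'
  't' (pos 19) + 24 = pos 17 = 'r'
  'b' (pos 1) + 24 = pos 25 = 'z'
  'i' (pos 8) + 24 = pos 6 = 'g'
Result: mtqvrzg

mtqvrzg


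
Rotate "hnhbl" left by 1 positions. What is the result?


Input: "hnhbl", rotate left by 1
First 1 characters: "h"
Remaining characters: "nhbl"
Concatenate remaining + first: "nhbl" + "h" = "nhblh"

nhblh


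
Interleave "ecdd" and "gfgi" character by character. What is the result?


Interleaving "ecdd" and "gfgi":
  Position 0: 'e' from first, 'g' from second => "eg"
  Position 1: 'c' from first, 'f' from second => "cf"
  Position 2: 'd' from first, 'g' from second => "dg"
  Position 3: 'd' from first, 'i' from second => "di"
Result: egcfdgdi

egcfdgdi


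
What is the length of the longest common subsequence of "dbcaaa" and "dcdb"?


LCS of "dbcaaa" and "dcdb"
DP table:
           d    c    d    b
      0    0    0    0    0
  d   0    1    1    1    1
  b   0    1    1    1    2
  c   0    1    2    2    2
  a   0    1    2    2    2
  a   0    1    2    2    2
  a   0    1    2    2    2
LCS length = dp[6][4] = 2

2


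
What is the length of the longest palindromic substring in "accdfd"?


Input: "accdfd"
Checking substrings for palindromes:
  [3:6] "dfd" (len 3) => palindrome
  [1:3] "cc" (len 2) => palindrome
Longest palindromic substring: "dfd" with length 3

3


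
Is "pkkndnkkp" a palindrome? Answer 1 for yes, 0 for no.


Input: pkkndnkkp
Reversed: pkkndnkkp
  Compare pos 0 ('p') with pos 8 ('p'): match
  Compare pos 1 ('k') with pos 7 ('k'): match
  Compare pos 2 ('k') with pos 6 ('k'): match
  Compare pos 3 ('n') with pos 5 ('n'): match
Result: palindrome

1


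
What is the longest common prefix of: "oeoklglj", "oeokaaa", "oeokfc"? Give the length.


Words: oeoklglj, oeokaaa, oeokfc
  Position 0: all 'o' => match
  Position 1: all 'e' => match
  Position 2: all 'o' => match
  Position 3: all 'k' => match
  Position 4: ('l', 'a', 'f') => mismatch, stop
LCP = "oeok" (length 4)

4


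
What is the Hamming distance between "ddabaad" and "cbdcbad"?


Comparing "ddabaad" and "cbdcbad" position by position:
  Position 0: 'd' vs 'c' => differ
  Position 1: 'd' vs 'b' => differ
  Position 2: 'a' vs 'd' => differ
  Position 3: 'b' vs 'c' => differ
  Position 4: 'a' vs 'b' => differ
  Position 5: 'a' vs 'a' => same
  Position 6: 'd' vs 'd' => same
Total differences (Hamming distance): 5

5


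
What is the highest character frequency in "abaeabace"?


Input: abaeabace
Character counts:
  'a': 4
  'b': 2
  'c': 1
  'e': 2
Maximum frequency: 4

4


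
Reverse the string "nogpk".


Input: nogpk
Reading characters right to left:
  Position 4: 'k'
  Position 3: 'p'
  Position 2: 'g'
  Position 1: 'o'
  Position 0: 'n'
Reversed: kpgon

kpgon


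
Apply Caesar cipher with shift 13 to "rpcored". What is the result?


Caesar cipher: shift "rpcored" by 13
  'r' (pos 17) + 13 = pos 4 = 'e'
  'p' (pos 15) + 13 = pos 2 = 'c'
  'c' (pos 2) + 13 = pos 15 = 'p'
  'o' (pos 14) + 13 = pos 1 = 'b'
  'r' (pos 17) + 13 = pos 4 = 'e'
  'e' (pos 4) + 13 = pos 17 = 'r'
  'd' (pos 3) + 13 = pos 16 = 'q'
Result: ecpberq

ecpberq


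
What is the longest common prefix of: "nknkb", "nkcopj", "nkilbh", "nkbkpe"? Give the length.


Words: nknkb, nkcopj, nkilbh, nkbkpe
  Position 0: all 'n' => match
  Position 1: all 'k' => match
  Position 2: ('n', 'c', 'i', 'b') => mismatch, stop
LCP = "nk" (length 2)

2


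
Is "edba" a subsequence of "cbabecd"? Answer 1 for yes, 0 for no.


Check if "edba" is a subsequence of "cbabecd"
Greedy scan:
  Position 0 ('c'): no match needed
  Position 1 ('b'): no match needed
  Position 2 ('a'): no match needed
  Position 3 ('b'): no match needed
  Position 4 ('e'): matches sub[0] = 'e'
  Position 5 ('c'): no match needed
  Position 6 ('d'): matches sub[1] = 'd'
Only matched 2/4 characters => not a subsequence

0


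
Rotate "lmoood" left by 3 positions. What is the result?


Input: "lmoood", rotate left by 3
First 3 characters: "lmo"
Remaining characters: "ood"
Concatenate remaining + first: "ood" + "lmo" = "oodlmo"

oodlmo


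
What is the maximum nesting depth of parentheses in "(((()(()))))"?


Input: "(((()(()))))"
Tracking depth:
  Position 0 '(': depth becomes 1
  Position 1 '(': depth becomes 2
  Position 2 '(': depth becomes 3
  Position 3 '(': depth becomes 4
  Position 4 ')': depth becomes 3
  Position 5 '(': depth becomes 4
  Position 6 '(': depth becomes 5
  Position 7 ')': depth becomes 4
  Position 8 ')': depth becomes 3
  Position 9 ')': depth becomes 2
  Position 10 ')': depth becomes 1
  Position 11 ')': depth becomes 0
Maximum depth reached: 5

5


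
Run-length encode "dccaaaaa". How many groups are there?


Input: dccaaaaa
Scanning for consecutive runs:
  Group 1: 'd' x 1 (positions 0-0)
  Group 2: 'c' x 2 (positions 1-2)
  Group 3: 'a' x 5 (positions 3-7)
Total groups: 3

3


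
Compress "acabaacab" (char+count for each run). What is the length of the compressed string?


Input: acabaacab
Runs:
  'a' x 1 => "a1"
  'c' x 1 => "c1"
  'a' x 1 => "a1"
  'b' x 1 => "b1"
  'a' x 2 => "a2"
  'c' x 1 => "c1"
  'a' x 1 => "a1"
  'b' x 1 => "b1"
Compressed: "a1c1a1b1a2c1a1b1"
Compressed length: 16

16


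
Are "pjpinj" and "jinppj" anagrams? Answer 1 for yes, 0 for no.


Strings: "pjpinj", "jinppj"
Sorted first:  ijjnpp
Sorted second: ijjnpp
Sorted forms match => anagrams

1


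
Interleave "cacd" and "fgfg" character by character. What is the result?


Interleaving "cacd" and "fgfg":
  Position 0: 'c' from first, 'f' from second => "cf"
  Position 1: 'a' from first, 'g' from second => "ag"
  Position 2: 'c' from first, 'f' from second => "cf"
  Position 3: 'd' from first, 'g' from second => "dg"
Result: cfagcfdg

cfagcfdg


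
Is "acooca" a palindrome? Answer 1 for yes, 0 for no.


Input: acooca
Reversed: acooca
  Compare pos 0 ('a') with pos 5 ('a'): match
  Compare pos 1 ('c') with pos 4 ('c'): match
  Compare pos 2 ('o') with pos 3 ('o'): match
Result: palindrome

1


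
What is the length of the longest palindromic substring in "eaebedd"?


Input: "eaebedd"
Checking substrings for palindromes:
  [0:3] "eae" (len 3) => palindrome
  [2:5] "ebe" (len 3) => palindrome
  [5:7] "dd" (len 2) => palindrome
Longest palindromic substring: "eae" with length 3

3


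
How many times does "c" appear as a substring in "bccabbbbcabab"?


Searching for "c" in "bccabbbbcabab"
Scanning each position:
  Position 0: "b" => no
  Position 1: "c" => MATCH
  Position 2: "c" => MATCH
  Position 3: "a" => no
  Position 4: "b" => no
  Position 5: "b" => no
  Position 6: "b" => no
  Position 7: "b" => no
  Position 8: "c" => MATCH
  Position 9: "a" => no
  Position 10: "b" => no
  Position 11: "a" => no
  Position 12: "b" => no
Total occurrences: 3

3


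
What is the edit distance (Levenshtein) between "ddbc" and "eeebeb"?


Computing edit distance: "ddbc" -> "eeebeb"
DP table:
           e    e    e    b    e    b
      0    1    2    3    4    5    6
  d   1    1    2    3    4    5    6
  d   2    2    2    3    4    5    6
  b   3    3    3    3    3    4    5
  c   4    4    4    4    4    4    5
Edit distance = dp[4][6] = 5

5


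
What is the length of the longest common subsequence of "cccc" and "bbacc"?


LCS of "cccc" and "bbacc"
DP table:
           b    b    a    c    c
      0    0    0    0    0    0
  c   0    0    0    0    1    1
  c   0    0    0    0    1    2
  c   0    0    0    0    1    2
  c   0    0    0    0    1    2
LCS length = dp[4][5] = 2

2


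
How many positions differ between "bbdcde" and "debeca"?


Comparing "bbdcde" and "debeca" position by position:
  Position 0: 'b' vs 'd' => DIFFER
  Position 1: 'b' vs 'e' => DIFFER
  Position 2: 'd' vs 'b' => DIFFER
  Position 3: 'c' vs 'e' => DIFFER
  Position 4: 'd' vs 'c' => DIFFER
  Position 5: 'e' vs 'a' => DIFFER
Positions that differ: 6

6


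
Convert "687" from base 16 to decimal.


Input: "687" in base 16
Positional expansion:
  Digit '6' (value 6) x 16^2 = 1536
  Digit '8' (value 8) x 16^1 = 128
  Digit '7' (value 7) x 16^0 = 7
Sum = 1671

1671


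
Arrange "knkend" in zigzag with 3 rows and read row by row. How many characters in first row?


Zigzag "knkend" into 3 rows:
Placing characters:
  'k' => row 0
  'n' => row 1
  'k' => row 2
  'e' => row 1
  'n' => row 0
  'd' => row 1
Rows:
  Row 0: "kn"
  Row 1: "ned"
  Row 2: "k"
First row length: 2

2


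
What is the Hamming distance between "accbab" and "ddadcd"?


Comparing "accbab" and "ddadcd" position by position:
  Position 0: 'a' vs 'd' => differ
  Position 1: 'c' vs 'd' => differ
  Position 2: 'c' vs 'a' => differ
  Position 3: 'b' vs 'd' => differ
  Position 4: 'a' vs 'c' => differ
  Position 5: 'b' vs 'd' => differ
Total differences (Hamming distance): 6

6


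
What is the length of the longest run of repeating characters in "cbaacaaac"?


Input: "cbaacaaac"
Scanning for longest run:
  Position 1 ('b'): new char, reset run to 1
  Position 2 ('a'): new char, reset run to 1
  Position 3 ('a'): continues run of 'a', length=2
  Position 4 ('c'): new char, reset run to 1
  Position 5 ('a'): new char, reset run to 1
  Position 6 ('a'): continues run of 'a', length=2
  Position 7 ('a'): continues run of 'a', length=3
  Position 8 ('c'): new char, reset run to 1
Longest run: 'a' with length 3

3


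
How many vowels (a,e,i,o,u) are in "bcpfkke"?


Input: bcpfkke
Checking each character:
  'b' at position 0: consonant
  'c' at position 1: consonant
  'p' at position 2: consonant
  'f' at position 3: consonant
  'k' at position 4: consonant
  'k' at position 5: consonant
  'e' at position 6: vowel (running total: 1)
Total vowels: 1

1


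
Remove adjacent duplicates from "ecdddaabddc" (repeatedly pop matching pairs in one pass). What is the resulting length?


Input: ecdddaabddc
Stack-based adjacent duplicate removal:
  Read 'e': push. Stack: e
  Read 'c': push. Stack: ec
  Read 'd': push. Stack: ecd
  Read 'd': matches stack top 'd' => pop. Stack: ec
  Read 'd': push. Stack: ecd
  Read 'a': push. Stack: ecda
  Read 'a': matches stack top 'a' => pop. Stack: ecd
  Read 'b': push. Stack: ecdb
  Read 'd': push. Stack: ecdbd
  Read 'd': matches stack top 'd' => pop. Stack: ecdb
  Read 'c': push. Stack: ecdbc
Final stack: "ecdbc" (length 5)

5


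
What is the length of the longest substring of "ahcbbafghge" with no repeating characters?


Input: "ahcbbafghge"
Sliding window (track last position of each char):
  Position 0 ('a'): window [0,0] length 1 -- new best
  Position 1 ('h'): window [0,1] length 2 -- new best
  Position 2 ('c'): window [0,2] length 3 -- new best
  Position 3 ('b'): window [0,3] length 4 -- new best
  Position 4 ('b'): repeat (last at 3), move window start to 4
  Position 4 ('b'): window [4,4] length 1
  Position 5 ('a'): window [4,5] length 2
  Position 6 ('f'): window [4,6] length 3
  Position 7 ('g'): window [4,7] length 4
  Position 8 ('h'): window [4,8] length 5 -- new best
  Position 9 ('g'): repeat (last at 7), move window start to 8
  Position 9 ('g'): window [8,9] length 2
  Position 10 ('e'): window [8,10] length 3
Longest substring with no repeats: "bafgh" with length 5

5


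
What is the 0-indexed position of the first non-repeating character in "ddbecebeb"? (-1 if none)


Input: ddbecebeb
Character frequencies:
  'b': 3
  'c': 1
  'd': 2
  'e': 3
Scanning left to right for freq == 1:
  Position 0 ('d'): freq=2, skip
  Position 1 ('d'): freq=2, skip
  Position 2 ('b'): freq=3, skip
  Position 3 ('e'): freq=3, skip
  Position 4 ('c'): unique! => answer = 4

4


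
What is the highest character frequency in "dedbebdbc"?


Input: dedbebdbc
Character counts:
  'b': 3
  'c': 1
  'd': 3
  'e': 2
Maximum frequency: 3

3


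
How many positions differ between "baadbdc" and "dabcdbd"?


Comparing "baadbdc" and "dabcdbd" position by position:
  Position 0: 'b' vs 'd' => DIFFER
  Position 1: 'a' vs 'a' => same
  Position 2: 'a' vs 'b' => DIFFER
  Position 3: 'd' vs 'c' => DIFFER
  Position 4: 'b' vs 'd' => DIFFER
  Position 5: 'd' vs 'b' => DIFFER
  Position 6: 'c' vs 'd' => DIFFER
Positions that differ: 6

6


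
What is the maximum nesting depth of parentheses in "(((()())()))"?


Input: "(((()())()))"
Tracking depth:
  Position 0 '(': depth becomes 1
  Position 1 '(': depth becomes 2
  Position 2 '(': depth becomes 3
  Position 3 '(': depth becomes 4
  Position 4 ')': depth becomes 3
  Position 5 '(': depth becomes 4
  Position 6 ')': depth becomes 3
  Position 7 ')': depth becomes 2
  Position 8 '(': depth becomes 3
  Position 9 ')': depth becomes 2
  Position 10 ')': depth becomes 1
  Position 11 ')': depth becomes 0
Maximum depth reached: 4

4


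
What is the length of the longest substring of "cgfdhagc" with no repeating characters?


Input: "cgfdhagc"
Sliding window (track last position of each char):
  Position 0 ('c'): window [0,0] length 1 -- new best
  Position 1 ('g'): window [0,1] length 2 -- new best
  Position 2 ('f'): window [0,2] length 3 -- new best
  Position 3 ('d'): window [0,3] length 4 -- new best
  Position 4 ('h'): window [0,4] length 5 -- new best
  Position 5 ('a'): window [0,5] length 6 -- new best
  Position 6 ('g'): repeat (last at 1), move window start to 2
  Position 6 ('g'): window [2,6] length 5
  Position 7 ('c'): window [2,7] length 6
Longest substring with no repeats: "cgfdha" with length 6

6


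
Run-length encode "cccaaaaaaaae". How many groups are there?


Input: cccaaaaaaaae
Scanning for consecutive runs:
  Group 1: 'c' x 3 (positions 0-2)
  Group 2: 'a' x 8 (positions 3-10)
  Group 3: 'e' x 1 (positions 11-11)
Total groups: 3

3


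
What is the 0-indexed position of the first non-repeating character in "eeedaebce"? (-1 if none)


Input: eeedaebce
Character frequencies:
  'a': 1
  'b': 1
  'c': 1
  'd': 1
  'e': 5
Scanning left to right for freq == 1:
  Position 0 ('e'): freq=5, skip
  Position 1 ('e'): freq=5, skip
  Position 2 ('e'): freq=5, skip
  Position 3 ('d'): unique! => answer = 3

3


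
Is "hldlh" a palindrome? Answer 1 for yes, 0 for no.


Input: hldlh
Reversed: hldlh
  Compare pos 0 ('h') with pos 4 ('h'): match
  Compare pos 1 ('l') with pos 3 ('l'): match
Result: palindrome

1


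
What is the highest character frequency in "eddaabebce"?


Input: eddaabebce
Character counts:
  'a': 2
  'b': 2
  'c': 1
  'd': 2
  'e': 3
Maximum frequency: 3

3


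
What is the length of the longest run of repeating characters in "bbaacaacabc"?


Input: "bbaacaacabc"
Scanning for longest run:
  Position 1 ('b'): continues run of 'b', length=2
  Position 2 ('a'): new char, reset run to 1
  Position 3 ('a'): continues run of 'a', length=2
  Position 4 ('c'): new char, reset run to 1
  Position 5 ('a'): new char, reset run to 1
  Position 6 ('a'): continues run of 'a', length=2
  Position 7 ('c'): new char, reset run to 1
  Position 8 ('a'): new char, reset run to 1
  Position 9 ('b'): new char, reset run to 1
  Position 10 ('c'): new char, reset run to 1
Longest run: 'b' with length 2

2


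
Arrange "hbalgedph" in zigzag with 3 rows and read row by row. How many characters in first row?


Zigzag "hbalgedph" into 3 rows:
Placing characters:
  'h' => row 0
  'b' => row 1
  'a' => row 2
  'l' => row 1
  'g' => row 0
  'e' => row 1
  'd' => row 2
  'p' => row 1
  'h' => row 0
Rows:
  Row 0: "hgh"
  Row 1: "blep"
  Row 2: "ad"
First row length: 3

3


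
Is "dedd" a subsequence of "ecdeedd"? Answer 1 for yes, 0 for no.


Check if "dedd" is a subsequence of "ecdeedd"
Greedy scan:
  Position 0 ('e'): no match needed
  Position 1 ('c'): no match needed
  Position 2 ('d'): matches sub[0] = 'd'
  Position 3 ('e'): matches sub[1] = 'e'
  Position 4 ('e'): no match needed
  Position 5 ('d'): matches sub[2] = 'd'
  Position 6 ('d'): matches sub[3] = 'd'
All 4 characters matched => is a subsequence

1


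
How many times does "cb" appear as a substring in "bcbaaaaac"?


Searching for "cb" in "bcbaaaaac"
Scanning each position:
  Position 0: "bc" => no
  Position 1: "cb" => MATCH
  Position 2: "ba" => no
  Position 3: "aa" => no
  Position 4: "aa" => no
  Position 5: "aa" => no
  Position 6: "aa" => no
  Position 7: "ac" => no
Total occurrences: 1

1


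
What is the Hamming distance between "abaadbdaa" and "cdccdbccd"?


Comparing "abaadbdaa" and "cdccdbccd" position by position:
  Position 0: 'a' vs 'c' => differ
  Position 1: 'b' vs 'd' => differ
  Position 2: 'a' vs 'c' => differ
  Position 3: 'a' vs 'c' => differ
  Position 4: 'd' vs 'd' => same
  Position 5: 'b' vs 'b' => same
  Position 6: 'd' vs 'c' => differ
  Position 7: 'a' vs 'c' => differ
  Position 8: 'a' vs 'd' => differ
Total differences (Hamming distance): 7

7


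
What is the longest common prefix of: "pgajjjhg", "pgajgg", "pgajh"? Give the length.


Words: pgajjjhg, pgajgg, pgajh
  Position 0: all 'p' => match
  Position 1: all 'g' => match
  Position 2: all 'a' => match
  Position 3: all 'j' => match
  Position 4: ('j', 'g', 'h') => mismatch, stop
LCP = "pgaj" (length 4)

4


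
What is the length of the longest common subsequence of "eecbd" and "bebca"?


LCS of "eecbd" and "bebca"
DP table:
           b    e    b    c    a
      0    0    0    0    0    0
  e   0    0    1    1    1    1
  e   0    0    1    1    1    1
  c   0    0    1    1    2    2
  b   0    1    1    2    2    2
  d   0    1    1    2    2    2
LCS length = dp[5][5] = 2

2


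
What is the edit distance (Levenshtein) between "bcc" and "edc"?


Computing edit distance: "bcc" -> "edc"
DP table:
           e    d    c
      0    1    2    3
  b   1    1    2    3
  c   2    2    2    2
  c   3    3    3    2
Edit distance = dp[3][3] = 2

2


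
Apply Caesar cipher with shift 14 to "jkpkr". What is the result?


Caesar cipher: shift "jkpkr" by 14
  'j' (pos 9) + 14 = pos 23 = 'x'
  'k' (pos 10) + 14 = pos 24 = 'y'
  'p' (pos 15) + 14 = pos 3 = 'd'
  'k' (pos 10) + 14 = pos 24 = 'y'
  'r' (pos 17) + 14 = pos 5 = 'f'
Result: xydyf

xydyf


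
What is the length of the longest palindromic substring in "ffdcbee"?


Input: "ffdcbee"
Checking substrings for palindromes:
  [0:2] "ff" (len 2) => palindrome
  [5:7] "ee" (len 2) => palindrome
Longest palindromic substring: "ff" with length 2

2


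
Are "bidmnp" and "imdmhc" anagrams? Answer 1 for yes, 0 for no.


Strings: "bidmnp", "imdmhc"
Sorted first:  bdimnp
Sorted second: cdhimm
Differ at position 0: 'b' vs 'c' => not anagrams

0


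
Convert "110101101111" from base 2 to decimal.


Input: "110101101111" in base 2
Positional expansion:
  Digit '1' (value 1) x 2^11 = 2048
  Digit '1' (value 1) x 2^10 = 1024
  Digit '0' (value 0) x 2^9 = 0
  Digit '1' (value 1) x 2^8 = 256
  Digit '0' (value 0) x 2^7 = 0
  Digit '1' (value 1) x 2^6 = 64
  Digit '1' (value 1) x 2^5 = 32
  Digit '0' (value 0) x 2^4 = 0
  Digit '1' (value 1) x 2^3 = 8
  Digit '1' (value 1) x 2^2 = 4
  Digit '1' (value 1) x 2^1 = 2
  Digit '1' (value 1) x 2^0 = 1
Sum = 3439

3439


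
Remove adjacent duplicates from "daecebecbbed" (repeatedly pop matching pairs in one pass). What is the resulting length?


Input: daecebecbbed
Stack-based adjacent duplicate removal:
  Read 'd': push. Stack: d
  Read 'a': push. Stack: da
  Read 'e': push. Stack: dae
  Read 'c': push. Stack: daec
  Read 'e': push. Stack: daece
  Read 'b': push. Stack: daeceb
  Read 'e': push. Stack: daecebe
  Read 'c': push. Stack: daecebec
  Read 'b': push. Stack: daecebecb
  Read 'b': matches stack top 'b' => pop. Stack: daecebec
  Read 'e': push. Stack: daecebece
  Read 'd': push. Stack: daecebeced
Final stack: "daecebeced" (length 10)

10


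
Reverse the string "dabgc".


Input: dabgc
Reading characters right to left:
  Position 4: 'c'
  Position 3: 'g'
  Position 2: 'b'
  Position 1: 'a'
  Position 0: 'd'
Reversed: cgbad

cgbad


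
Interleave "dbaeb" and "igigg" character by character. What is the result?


Interleaving "dbaeb" and "igigg":
  Position 0: 'd' from first, 'i' from second => "di"
  Position 1: 'b' from first, 'g' from second => "bg"
  Position 2: 'a' from first, 'i' from second => "ai"
  Position 3: 'e' from first, 'g' from second => "eg"
  Position 4: 'b' from first, 'g' from second => "bg"
Result: dibgaiegbg

dibgaiegbg


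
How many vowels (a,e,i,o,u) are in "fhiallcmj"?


Input: fhiallcmj
Checking each character:
  'f' at position 0: consonant
  'h' at position 1: consonant
  'i' at position 2: vowel (running total: 1)
  'a' at position 3: vowel (running total: 2)
  'l' at position 4: consonant
  'l' at position 5: consonant
  'c' at position 6: consonant
  'm' at position 7: consonant
  'j' at position 8: consonant
Total vowels: 2

2


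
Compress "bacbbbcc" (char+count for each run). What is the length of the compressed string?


Input: bacbbbcc
Runs:
  'b' x 1 => "b1"
  'a' x 1 => "a1"
  'c' x 1 => "c1"
  'b' x 3 => "b3"
  'c' x 2 => "c2"
Compressed: "b1a1c1b3c2"
Compressed length: 10

10


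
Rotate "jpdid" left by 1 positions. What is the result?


Input: "jpdid", rotate left by 1
First 1 characters: "j"
Remaining characters: "pdid"
Concatenate remaining + first: "pdid" + "j" = "pdidj"

pdidj


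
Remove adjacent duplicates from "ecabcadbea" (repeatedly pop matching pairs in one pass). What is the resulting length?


Input: ecabcadbea
Stack-based adjacent duplicate removal:
  Read 'e': push. Stack: e
  Read 'c': push. Stack: ec
  Read 'a': push. Stack: eca
  Read 'b': push. Stack: ecab
  Read 'c': push. Stack: ecabc
  Read 'a': push. Stack: ecabca
  Read 'd': push. Stack: ecabcad
  Read 'b': push. Stack: ecabcadb
  Read 'e': push. Stack: ecabcadbe
  Read 'a': push. Stack: ecabcadbea
Final stack: "ecabcadbea" (length 10)

10


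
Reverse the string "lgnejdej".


Input: lgnejdej
Reading characters right to left:
  Position 7: 'j'
  Position 6: 'e'
  Position 5: 'd'
  Position 4: 'j'
  Position 3: 'e'
  Position 2: 'n'
  Position 1: 'g'
  Position 0: 'l'
Reversed: jedjengl

jedjengl


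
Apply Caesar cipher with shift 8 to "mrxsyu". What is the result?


Caesar cipher: shift "mrxsyu" by 8
  'm' (pos 12) + 8 = pos 20 = 'u'
  'r' (pos 17) + 8 = pos 25 = 'z'
  'x' (pos 23) + 8 = pos 5 = 'f'
  's' (pos 18) + 8 = pos 0 = 'a'
  'y' (pos 24) + 8 = pos 6 = 'g'
  'u' (pos 20) + 8 = pos 2 = 'c'
Result: uzfagc

uzfagc


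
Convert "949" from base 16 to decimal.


Input: "949" in base 16
Positional expansion:
  Digit '9' (value 9) x 16^2 = 2304
  Digit '4' (value 4) x 16^1 = 64
  Digit '9' (value 9) x 16^0 = 9
Sum = 2377

2377


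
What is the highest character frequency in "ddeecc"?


Input: ddeecc
Character counts:
  'c': 2
  'd': 2
  'e': 2
Maximum frequency: 2

2


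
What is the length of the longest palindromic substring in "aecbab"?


Input: "aecbab"
Checking substrings for palindromes:
  [3:6] "bab" (len 3) => palindrome
Longest palindromic substring: "bab" with length 3

3


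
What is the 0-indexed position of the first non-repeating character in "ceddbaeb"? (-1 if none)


Input: ceddbaeb
Character frequencies:
  'a': 1
  'b': 2
  'c': 1
  'd': 2
  'e': 2
Scanning left to right for freq == 1:
  Position 0 ('c'): unique! => answer = 0

0


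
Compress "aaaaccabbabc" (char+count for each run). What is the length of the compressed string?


Input: aaaaccabbabc
Runs:
  'a' x 4 => "a4"
  'c' x 2 => "c2"
  'a' x 1 => "a1"
  'b' x 2 => "b2"
  'a' x 1 => "a1"
  'b' x 1 => "b1"
  'c' x 1 => "c1"
Compressed: "a4c2a1b2a1b1c1"
Compressed length: 14

14


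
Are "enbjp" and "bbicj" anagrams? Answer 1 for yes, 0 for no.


Strings: "enbjp", "bbicj"
Sorted first:  bejnp
Sorted second: bbcij
Differ at position 1: 'e' vs 'b' => not anagrams

0


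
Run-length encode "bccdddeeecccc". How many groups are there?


Input: bccdddeeecccc
Scanning for consecutive runs:
  Group 1: 'b' x 1 (positions 0-0)
  Group 2: 'c' x 2 (positions 1-2)
  Group 3: 'd' x 3 (positions 3-5)
  Group 4: 'e' x 3 (positions 6-8)
  Group 5: 'c' x 4 (positions 9-12)
Total groups: 5

5


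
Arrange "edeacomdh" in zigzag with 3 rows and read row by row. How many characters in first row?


Zigzag "edeacomdh" into 3 rows:
Placing characters:
  'e' => row 0
  'd' => row 1
  'e' => row 2
  'a' => row 1
  'c' => row 0
  'o' => row 1
  'm' => row 2
  'd' => row 1
  'h' => row 0
Rows:
  Row 0: "ech"
  Row 1: "daod"
  Row 2: "em"
First row length: 3

3


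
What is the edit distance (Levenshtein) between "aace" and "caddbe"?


Computing edit distance: "aace" -> "caddbe"
DP table:
           c    a    d    d    b    e
      0    1    2    3    4    5    6
  a   1    1    1    2    3    4    5
  a   2    2    1    2    3    4    5
  c   3    2    2    2    3    4    5
  e   4    3    3    3    3    4    4
Edit distance = dp[4][6] = 4

4


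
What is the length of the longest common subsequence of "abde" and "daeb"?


LCS of "abde" and "daeb"
DP table:
           d    a    e    b
      0    0    0    0    0
  a   0    0    1    1    1
  b   0    0    1    1    2
  d   0    1    1    1    2
  e   0    1    1    2    2
LCS length = dp[4][4] = 2

2


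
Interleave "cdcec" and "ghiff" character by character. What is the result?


Interleaving "cdcec" and "ghiff":
  Position 0: 'c' from first, 'g' from second => "cg"
  Position 1: 'd' from first, 'h' from second => "dh"
  Position 2: 'c' from first, 'i' from second => "ci"
  Position 3: 'e' from first, 'f' from second => "ef"
  Position 4: 'c' from first, 'f' from second => "cf"
Result: cgdhciefcf

cgdhciefcf


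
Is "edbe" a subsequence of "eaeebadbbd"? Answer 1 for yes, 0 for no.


Check if "edbe" is a subsequence of "eaeebadbbd"
Greedy scan:
  Position 0 ('e'): matches sub[0] = 'e'
  Position 1 ('a'): no match needed
  Position 2 ('e'): no match needed
  Position 3 ('e'): no match needed
  Position 4 ('b'): no match needed
  Position 5 ('a'): no match needed
  Position 6 ('d'): matches sub[1] = 'd'
  Position 7 ('b'): matches sub[2] = 'b'
  Position 8 ('b'): no match needed
  Position 9 ('d'): no match needed
Only matched 3/4 characters => not a subsequence

0


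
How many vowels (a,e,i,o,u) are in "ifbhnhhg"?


Input: ifbhnhhg
Checking each character:
  'i' at position 0: vowel (running total: 1)
  'f' at position 1: consonant
  'b' at position 2: consonant
  'h' at position 3: consonant
  'n' at position 4: consonant
  'h' at position 5: consonant
  'h' at position 6: consonant
  'g' at position 7: consonant
Total vowels: 1

1


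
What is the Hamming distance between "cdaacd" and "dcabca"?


Comparing "cdaacd" and "dcabca" position by position:
  Position 0: 'c' vs 'd' => differ
  Position 1: 'd' vs 'c' => differ
  Position 2: 'a' vs 'a' => same
  Position 3: 'a' vs 'b' => differ
  Position 4: 'c' vs 'c' => same
  Position 5: 'd' vs 'a' => differ
Total differences (Hamming distance): 4

4


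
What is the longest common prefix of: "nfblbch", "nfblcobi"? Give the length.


Words: nfblbch, nfblcobi
  Position 0: all 'n' => match
  Position 1: all 'f' => match
  Position 2: all 'b' => match
  Position 3: all 'l' => match
  Position 4: ('b', 'c') => mismatch, stop
LCP = "nfbl" (length 4)

4


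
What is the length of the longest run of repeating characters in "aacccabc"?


Input: "aacccabc"
Scanning for longest run:
  Position 1 ('a'): continues run of 'a', length=2
  Position 2 ('c'): new char, reset run to 1
  Position 3 ('c'): continues run of 'c', length=2
  Position 4 ('c'): continues run of 'c', length=3
  Position 5 ('a'): new char, reset run to 1
  Position 6 ('b'): new char, reset run to 1
  Position 7 ('c'): new char, reset run to 1
Longest run: 'c' with length 3

3
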